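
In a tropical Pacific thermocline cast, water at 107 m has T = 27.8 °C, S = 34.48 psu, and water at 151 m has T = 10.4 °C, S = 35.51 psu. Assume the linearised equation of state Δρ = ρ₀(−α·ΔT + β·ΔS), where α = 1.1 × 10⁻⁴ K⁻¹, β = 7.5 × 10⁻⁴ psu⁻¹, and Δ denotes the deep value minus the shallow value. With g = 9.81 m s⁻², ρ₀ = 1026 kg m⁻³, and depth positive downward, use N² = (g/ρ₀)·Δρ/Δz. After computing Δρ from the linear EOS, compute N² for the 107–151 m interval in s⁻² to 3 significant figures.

ΔT = -17.4 K, ΔS = +1.03 psu (deep − shallow).
Δρ/ρ₀ = −αΔT + βΔS = 1.914 × 10⁻³ + 7.725 × 10⁻⁴ = 2.6865 × 10⁻³, so Δρ ≈ 2.756 kg m⁻³.
N² = (g/ρ₀)·Δρ/Δz = g·(Δρ/ρ₀)/Δz = 9.81 × 2.6865 × 10⁻³ / 44 = 5.9897 × 10⁻⁴ s⁻² ≈ 5.99 × 10⁻⁴ s⁻².

5.99 × 10⁻⁴ s⁻²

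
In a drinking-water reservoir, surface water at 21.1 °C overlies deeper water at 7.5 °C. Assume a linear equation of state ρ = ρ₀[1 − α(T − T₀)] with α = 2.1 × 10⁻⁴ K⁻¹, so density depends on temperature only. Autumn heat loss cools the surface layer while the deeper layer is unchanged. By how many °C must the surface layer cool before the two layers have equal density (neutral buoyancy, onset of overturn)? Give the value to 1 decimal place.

With temperature the only control, equal density requires T_surf′ = T_deep.
T_surf′ = 7.5 °C.
Cooling required: 21.1 − 7.5 = 13.6 °C.

13.6 °C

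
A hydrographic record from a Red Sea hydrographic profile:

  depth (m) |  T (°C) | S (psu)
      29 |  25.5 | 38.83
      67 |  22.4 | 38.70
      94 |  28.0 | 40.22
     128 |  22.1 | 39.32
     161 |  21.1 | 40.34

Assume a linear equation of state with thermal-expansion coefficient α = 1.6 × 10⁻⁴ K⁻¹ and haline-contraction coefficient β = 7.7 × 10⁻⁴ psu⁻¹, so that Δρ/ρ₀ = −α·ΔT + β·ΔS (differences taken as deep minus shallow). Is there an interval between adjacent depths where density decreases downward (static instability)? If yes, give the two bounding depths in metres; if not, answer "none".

none

Evaluate Δρ/ρ₀ = −αΔT + βΔS across each adjacent pair:
  29–67 m: −αΔT+βΔS = −(1.6 × 10⁻⁴)(-3.1)+(7.7 × 10⁻⁴)(-0.13) = 4.0 × 10⁻⁴ → stable
  67–94 m: −αΔT+βΔS = −(1.6 × 10⁻⁴)(+5.6)+(7.7 × 10⁻⁴)(+1.52) = 2.7 × 10⁻⁴ → stable
  94–128 m: −αΔT+βΔS = −(1.6 × 10⁻⁴)(-5.9)+(7.7 × 10⁻⁴)(-0.90) = 2.5 × 10⁻⁴ → stable
  128–161 m: −αΔT+βΔS = −(1.6 × 10⁻⁴)(-1.0)+(7.7 × 10⁻⁴)(+1.02) = 9.5 × 10⁻⁴ → stable
Every interval has Δρ > 0: the column is stably stratified throughout.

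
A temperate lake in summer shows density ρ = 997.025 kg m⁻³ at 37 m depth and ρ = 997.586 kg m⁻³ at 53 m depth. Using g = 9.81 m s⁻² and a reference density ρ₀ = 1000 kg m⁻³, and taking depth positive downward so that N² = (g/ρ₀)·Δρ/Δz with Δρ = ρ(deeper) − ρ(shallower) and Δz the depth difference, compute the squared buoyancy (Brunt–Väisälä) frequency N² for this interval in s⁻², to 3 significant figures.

Δρ = 997.586 − 997.025 = 0.561 kg m⁻³ over Δz = 53 − 37 = 16 m.
N² = (9.81/1000) × (0.561/16) = 3.4396 × 10⁻⁴ s⁻² ≈ 3.44 × 10⁻⁴ s⁻².

3.44 × 10⁻⁴ s⁻²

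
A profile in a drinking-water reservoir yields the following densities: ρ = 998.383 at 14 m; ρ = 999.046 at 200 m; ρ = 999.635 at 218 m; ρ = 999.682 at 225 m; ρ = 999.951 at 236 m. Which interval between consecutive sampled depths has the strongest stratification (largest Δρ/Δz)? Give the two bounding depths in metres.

Compute the density gradient over each adjacent pair:
  14–200 m: Δρ/Δz = 0.663/186 = 3.6 × 10⁻³ kg m⁻⁴
  200–218 m: Δρ/Δz = 0.589/18 = 0.033 kg m⁻⁴
  218–225 m: Δρ/Δz = 0.047/7 = 6.7 × 10⁻³ kg m⁻⁴
  225–236 m: Δρ/Δz = 0.269/11 = 0.024 kg m⁻⁴
The largest gradient is in the 200–218 m interval — the pycnocline.

200–218 m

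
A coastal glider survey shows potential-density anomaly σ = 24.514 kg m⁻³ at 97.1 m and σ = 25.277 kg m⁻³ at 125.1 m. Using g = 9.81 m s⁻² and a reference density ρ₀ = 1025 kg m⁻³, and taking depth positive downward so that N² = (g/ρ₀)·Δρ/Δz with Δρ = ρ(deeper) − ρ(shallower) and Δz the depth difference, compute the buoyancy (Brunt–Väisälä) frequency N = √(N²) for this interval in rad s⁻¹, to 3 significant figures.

0.0161 rad s⁻¹

Δρ = 1025.277 − 1024.514 = 0.763 kg m⁻³ over Δz = 125.1 − 97.1 = 28 m.
N² = (9.81/1025) × (0.763/28) = 2.6080 × 10⁻⁴ s⁻².
N = √(2.6080 × 10⁻⁴) = 0.016149 rad s⁻¹ ≈ 0.0161 rad s⁻¹.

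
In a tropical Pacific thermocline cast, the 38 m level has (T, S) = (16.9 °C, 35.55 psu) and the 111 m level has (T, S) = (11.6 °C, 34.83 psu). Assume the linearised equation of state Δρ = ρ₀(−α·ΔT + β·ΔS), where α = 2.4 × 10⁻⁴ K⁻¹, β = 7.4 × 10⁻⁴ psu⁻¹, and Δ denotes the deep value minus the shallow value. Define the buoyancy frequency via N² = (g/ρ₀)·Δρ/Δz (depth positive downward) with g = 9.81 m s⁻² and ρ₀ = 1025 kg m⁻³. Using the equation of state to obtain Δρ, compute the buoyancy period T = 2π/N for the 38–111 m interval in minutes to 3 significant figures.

10.5 min

ΔT = -5.3 K, ΔS = -0.72 psu (deep − shallow).
Δρ/ρ₀ = −αΔT + βΔS = 1.272 × 10⁻³ − 5.328 × 10⁻⁴ = 7.392 × 10⁻⁴, so Δρ ≈ 0.7577 kg m⁻³.
N² = (g/ρ₀)·Δρ/Δz = g·(Δρ/ρ₀)/Δz = 9.81 × 7.392 × 10⁻⁴ / 73 = 9.9336 × 10⁻⁵ s⁻².
N = √(9.9336 × 10⁻⁵) = 9.9667 × 10⁻³ rad s⁻¹ → T = 2π/N = 630.42 s = 10.507 min ≈ 10.5 min.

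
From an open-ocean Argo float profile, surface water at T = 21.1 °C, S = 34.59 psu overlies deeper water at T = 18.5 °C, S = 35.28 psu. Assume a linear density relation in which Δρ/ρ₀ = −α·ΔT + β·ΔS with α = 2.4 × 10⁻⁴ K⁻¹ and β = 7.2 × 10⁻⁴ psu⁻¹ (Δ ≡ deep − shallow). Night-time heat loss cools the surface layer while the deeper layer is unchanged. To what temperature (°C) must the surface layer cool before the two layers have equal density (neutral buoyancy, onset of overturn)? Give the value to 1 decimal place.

16.4 °C

Neutral buoyancy requires Δρ = 0, i.e. −α(T_deep − T_surf′) + β(S_deep − S_surf) = 0.
T_surf′ = T_deep − (β/α)·ΔS = 18.5 − (7.2 × 10⁻⁴/2.4 × 10⁻⁴)·(+0.69) = 16.430 °C.
Cooling required: 21.1 − (16.430) = 4.670 °C.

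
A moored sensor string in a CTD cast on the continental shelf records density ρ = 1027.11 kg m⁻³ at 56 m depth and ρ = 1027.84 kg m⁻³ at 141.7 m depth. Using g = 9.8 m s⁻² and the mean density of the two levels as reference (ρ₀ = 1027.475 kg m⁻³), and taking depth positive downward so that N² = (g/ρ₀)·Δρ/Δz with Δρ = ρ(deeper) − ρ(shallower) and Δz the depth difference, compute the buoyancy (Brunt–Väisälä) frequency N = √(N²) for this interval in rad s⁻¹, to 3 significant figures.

Δρ = 1027.84 − 1027.11 = 0.73 kg m⁻³ over Δz = 141.7 − 56 = 85.7 m.
N² = (9.8/1027.475) × (0.73/85.7) = 8.1245 × 10⁻⁵ s⁻².
N = √(8.1245 × 10⁻⁵) = 9.0136 × 10⁻³ rad s⁻¹ ≈ 9.01 × 10⁻³ rad s⁻¹.
Since Δρ > 0 the layer is stably stratified.

9.01 × 10⁻³ rad s⁻¹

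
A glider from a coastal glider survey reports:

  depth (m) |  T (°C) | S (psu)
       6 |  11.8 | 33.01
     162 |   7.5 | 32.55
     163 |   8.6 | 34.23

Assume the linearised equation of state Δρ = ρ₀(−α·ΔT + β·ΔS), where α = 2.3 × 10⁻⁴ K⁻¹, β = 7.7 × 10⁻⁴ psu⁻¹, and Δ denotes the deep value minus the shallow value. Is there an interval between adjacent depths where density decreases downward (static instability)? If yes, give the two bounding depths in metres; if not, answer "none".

Evaluate Δρ/ρ₀ = −αΔT + βΔS across each adjacent pair:
  6–162 m: −αΔT+βΔS = −(2.3 × 10⁻⁴)(-4.3)+(7.7 × 10⁻⁴)(-0.46) = 6.3 × 10⁻⁴ → stable
  162–163 m: −αΔT+βΔS = −(2.3 × 10⁻⁴)(+1.1)+(7.7 × 10⁻⁴)(+1.68) = 1.0 × 10⁻³ → stable
Every interval has Δρ > 0: the column is stably stratified throughout.

none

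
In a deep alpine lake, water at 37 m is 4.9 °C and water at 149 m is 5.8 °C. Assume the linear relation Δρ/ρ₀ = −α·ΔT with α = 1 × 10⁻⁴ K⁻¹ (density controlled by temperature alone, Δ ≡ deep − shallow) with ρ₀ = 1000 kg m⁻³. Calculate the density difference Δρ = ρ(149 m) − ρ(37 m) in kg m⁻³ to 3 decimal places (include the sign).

ΔT = +0.9 K, Δρ/ρ₀ = −αΔT = -9.00 × 10⁻⁵.
Δρ = 1000 × (-9.00 × 10⁻⁵) = -0.090 kg m⁻³.
Negative Δρ: lighter below, statically unstable.

-0.090 kg m⁻³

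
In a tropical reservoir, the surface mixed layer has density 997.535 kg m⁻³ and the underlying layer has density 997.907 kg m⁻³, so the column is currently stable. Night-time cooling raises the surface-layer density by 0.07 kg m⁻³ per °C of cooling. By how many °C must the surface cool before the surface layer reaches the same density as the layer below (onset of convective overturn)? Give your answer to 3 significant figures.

5.31 °C

Density deficit of the surface layer: 997.907 − 997.535 = 0.372 kg m⁻³.
Required change = 0.372 / 0.07 = 5.31 °C.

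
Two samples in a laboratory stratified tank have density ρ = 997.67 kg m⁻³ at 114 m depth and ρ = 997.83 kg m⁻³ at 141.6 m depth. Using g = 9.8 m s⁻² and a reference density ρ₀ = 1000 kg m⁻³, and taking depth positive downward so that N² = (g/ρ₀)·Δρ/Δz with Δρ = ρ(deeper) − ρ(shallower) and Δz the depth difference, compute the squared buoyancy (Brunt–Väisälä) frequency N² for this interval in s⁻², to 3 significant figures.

5.68 × 10⁻⁵ s⁻²

Δρ = 997.83 − 997.67 = 0.16 kg m⁻³ over Δz = 141.6 − 114 = 27.6 m.
N² = (9.8/1000) × (0.16/27.6) = 5.6812 × 10⁻⁵ s⁻² ≈ 5.68 × 10⁻⁵ s⁻².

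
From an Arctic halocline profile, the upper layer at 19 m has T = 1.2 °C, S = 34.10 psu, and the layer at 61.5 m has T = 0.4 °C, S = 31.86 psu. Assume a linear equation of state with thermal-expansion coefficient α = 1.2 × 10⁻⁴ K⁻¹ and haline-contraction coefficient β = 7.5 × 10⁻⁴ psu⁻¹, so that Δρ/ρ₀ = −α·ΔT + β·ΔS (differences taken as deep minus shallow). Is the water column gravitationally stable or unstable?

ΔT = 0.4 − 1.2 = -0.8 K and ΔS = 31.86 − 34.10 = -2.24 psu (deep − shallow).
−αΔT = 9.60 × 10⁻⁵; βΔS = -1.68 × 10⁻³; sum Δρ/ρ₀ = -1.584 × 10⁻³.
Δρ/ρ₀ < 0, so Δρ < 0: deeper water is lighter → statically unstable; the column would overturn.

unstable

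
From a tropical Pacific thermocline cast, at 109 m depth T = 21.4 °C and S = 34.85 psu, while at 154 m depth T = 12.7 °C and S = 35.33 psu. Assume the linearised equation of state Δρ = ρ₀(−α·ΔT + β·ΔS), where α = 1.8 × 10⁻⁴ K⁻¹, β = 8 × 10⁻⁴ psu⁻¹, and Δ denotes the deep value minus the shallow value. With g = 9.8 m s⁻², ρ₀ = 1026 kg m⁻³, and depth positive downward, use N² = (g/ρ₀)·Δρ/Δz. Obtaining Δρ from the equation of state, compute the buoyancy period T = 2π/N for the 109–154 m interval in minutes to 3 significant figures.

5.08 min

ΔT = -8.7 K, ΔS = +0.48 psu (deep − shallow).
Δρ/ρ₀ = −αΔT + βΔS = 1.566 × 10⁻³ + 3.84 × 10⁻⁴ = 1.95 × 10⁻³, so Δρ ≈ 2.001 kg m⁻³.
N² = (g/ρ₀)·Δρ/Δz = g·(Δρ/ρ₀)/Δz = 9.8 × 1.95 × 10⁻³ / 45 = 4.2467 × 10⁻⁴ s⁻².
N = √(4.2467 × 10⁻⁴) = 0.020608 rad s⁻¹ → T = 2π/N = 304.89 s = 5.0815 min ≈ 5.08 min.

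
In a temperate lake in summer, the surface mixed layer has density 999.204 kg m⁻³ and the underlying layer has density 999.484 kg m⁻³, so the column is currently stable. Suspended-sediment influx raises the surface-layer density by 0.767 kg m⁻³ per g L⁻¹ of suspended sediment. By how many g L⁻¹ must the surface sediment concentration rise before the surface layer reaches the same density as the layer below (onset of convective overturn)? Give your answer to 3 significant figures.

0.365 g L⁻¹

Density deficit of the surface layer: 999.484 − 999.204 = 0.28 kg m⁻³.
Required change = 0.28 / 0.767 = 0.365 g L⁻¹.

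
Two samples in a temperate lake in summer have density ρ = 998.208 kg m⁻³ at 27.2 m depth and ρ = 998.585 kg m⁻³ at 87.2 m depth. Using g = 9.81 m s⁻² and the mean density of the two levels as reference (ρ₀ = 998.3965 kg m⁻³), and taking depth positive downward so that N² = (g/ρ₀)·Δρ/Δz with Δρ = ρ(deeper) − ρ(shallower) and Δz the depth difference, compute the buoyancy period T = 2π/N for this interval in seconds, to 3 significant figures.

Δρ = 998.585 − 998.208 = 0.377 kg m⁻³ over Δz = 87.2 − 27.2 = 60 m.
N² = (9.81/998.3965) × (0.377/60) = 6.1738 × 10⁻⁵ s⁻².
N = √(6.1738 × 10⁻⁵) = 7.8574 × 10⁻³ rad s⁻¹, so T = 2π/N = 799.65 s ≈ 800 s.

800 s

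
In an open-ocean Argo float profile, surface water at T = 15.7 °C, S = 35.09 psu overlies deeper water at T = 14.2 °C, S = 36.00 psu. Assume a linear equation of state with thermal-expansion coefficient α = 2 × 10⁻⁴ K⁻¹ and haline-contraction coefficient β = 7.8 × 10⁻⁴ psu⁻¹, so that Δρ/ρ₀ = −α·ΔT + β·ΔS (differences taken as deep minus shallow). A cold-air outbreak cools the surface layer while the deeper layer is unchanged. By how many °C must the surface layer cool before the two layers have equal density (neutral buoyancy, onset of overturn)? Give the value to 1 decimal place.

Neutral buoyancy requires Δρ = 0, i.e. −α(T_deep − T_surf′) + β(S_deep − S_surf) = 0.
T_surf′ = T_deep − (β/α)·ΔS = 14.2 − (7.8 × 10⁻⁴/2 × 10⁻⁴)·(+0.91) = 10.651 °C.
Cooling required: 15.7 − (10.651) = 5.049 °C.

5.0 °C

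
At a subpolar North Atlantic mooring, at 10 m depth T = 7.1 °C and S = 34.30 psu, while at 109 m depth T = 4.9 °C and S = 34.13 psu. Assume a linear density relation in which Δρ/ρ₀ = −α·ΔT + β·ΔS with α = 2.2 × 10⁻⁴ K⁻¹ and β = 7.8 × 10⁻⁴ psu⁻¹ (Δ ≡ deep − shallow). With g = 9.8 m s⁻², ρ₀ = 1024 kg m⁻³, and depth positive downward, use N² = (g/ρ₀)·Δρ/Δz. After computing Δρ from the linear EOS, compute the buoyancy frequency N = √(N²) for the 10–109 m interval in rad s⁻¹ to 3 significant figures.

ΔT = -2.2 K, ΔS = -0.17 psu (deep − shallow).
Δρ/ρ₀ = −αΔT + βΔS = 4.84 × 10⁻⁴ − 1.326 × 10⁻⁴ = 3.514 × 10⁻⁴, so Δρ ≈ 0.3598 kg m⁻³.
N² = (g/ρ₀)·Δρ/Δz = g·(Δρ/ρ₀)/Δz = 9.8 × 3.514 × 10⁻⁴ / 99 = 3.4785 × 10⁻⁵ s⁻².
N = √(3.4785 × 10⁻⁵) = 5.8979 × 10⁻³ rad s⁻¹ ≈ 5.90 × 10⁻³ rad s⁻¹.

5.90 × 10⁻³ rad s⁻¹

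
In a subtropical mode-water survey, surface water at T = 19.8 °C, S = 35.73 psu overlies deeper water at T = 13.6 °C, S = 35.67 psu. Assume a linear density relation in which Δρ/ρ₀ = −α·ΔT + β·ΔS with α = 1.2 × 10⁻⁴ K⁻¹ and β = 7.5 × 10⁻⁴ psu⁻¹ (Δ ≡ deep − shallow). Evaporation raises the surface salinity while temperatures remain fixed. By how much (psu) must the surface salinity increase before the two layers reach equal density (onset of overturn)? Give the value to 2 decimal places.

Neutral buoyancy requires −α(T_deep − T_surf) + β(S_deep − S_surf′) = 0.
S_surf′ = S_deep − (α/β)·ΔT = 35.67 − (1.2 × 10⁻⁴/7.5 × 10⁻⁴)·(-6.2) = 36.6620 psu.
Increase required: 36.6620 − 35.73 = 0.9320 psu.

0.93 psu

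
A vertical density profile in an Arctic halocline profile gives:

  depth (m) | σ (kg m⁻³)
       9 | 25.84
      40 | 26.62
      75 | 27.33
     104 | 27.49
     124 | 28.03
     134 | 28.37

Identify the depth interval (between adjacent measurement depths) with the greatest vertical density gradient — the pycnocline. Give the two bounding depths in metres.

124–134 m

Compute the density gradient over each adjacent pair:
  9–40 m: Δρ/Δz = 0.78/31 = 0.025 kg m⁻⁴
  40–75 m: Δρ/Δz = 0.71/35 = 0.020 kg m⁻⁴
  75–104 m: Δρ/Δz = 0.16/29 = 5.5 × 10⁻³ kg m⁻⁴
  104–124 m: Δρ/Δz = 0.54/20 = 0.027 kg m⁻⁴
  124–134 m: Δρ/Δz = 0.34/10 = 0.034 kg m⁻⁴
The largest gradient is in the 124–134 m interval — the pycnocline.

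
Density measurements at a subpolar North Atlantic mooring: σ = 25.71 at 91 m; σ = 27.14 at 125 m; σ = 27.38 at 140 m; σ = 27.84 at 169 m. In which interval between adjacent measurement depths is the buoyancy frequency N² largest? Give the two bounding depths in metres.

91–125 m

Compute the density gradient over each adjacent pair:
  91–125 m: Δρ/Δz = 1.43/34 = 0.042 kg m⁻⁴
  125–140 m: Δρ/Δz = 0.24/15 = 0.016 kg m⁻⁴
  140–169 m: Δρ/Δz = 0.46/29 = 0.016 kg m⁻⁴
The largest gradient is in the 91–125 m interval — the pycnocline.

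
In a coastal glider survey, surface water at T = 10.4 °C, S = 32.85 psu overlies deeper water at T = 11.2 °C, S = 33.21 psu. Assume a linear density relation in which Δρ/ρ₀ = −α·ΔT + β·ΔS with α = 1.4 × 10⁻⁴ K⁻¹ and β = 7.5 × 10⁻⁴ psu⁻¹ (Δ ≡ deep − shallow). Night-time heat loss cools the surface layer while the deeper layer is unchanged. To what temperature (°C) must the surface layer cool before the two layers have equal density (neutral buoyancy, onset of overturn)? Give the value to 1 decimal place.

Neutral buoyancy requires Δρ = 0, i.e. −α(T_deep − T_surf′) + β(S_deep − S_surf) = 0.
T_surf′ = T_deep − (β/α)·ΔS = 11.2 − (7.5 × 10⁻⁴/1.4 × 10⁻⁴)·(+0.36) = 9.271 °C.
Cooling required: 10.4 − (9.271) = 1.129 °C.

9.3 °C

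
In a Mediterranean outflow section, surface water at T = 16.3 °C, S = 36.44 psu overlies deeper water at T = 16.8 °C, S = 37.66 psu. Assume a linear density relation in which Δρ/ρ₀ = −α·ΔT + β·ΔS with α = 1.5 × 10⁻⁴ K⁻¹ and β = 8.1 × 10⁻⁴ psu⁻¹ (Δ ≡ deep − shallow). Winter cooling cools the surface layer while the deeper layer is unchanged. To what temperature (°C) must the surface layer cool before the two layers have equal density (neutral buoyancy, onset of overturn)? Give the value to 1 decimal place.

Neutral buoyancy requires Δρ = 0, i.e. −α(T_deep − T_surf′) + β(S_deep − S_surf) = 0.
T_surf′ = T_deep − (β/α)·ΔS = 16.8 − (8.1 × 10⁻⁴/1.5 × 10⁻⁴)·(+1.22) = 10.212 °C.
Cooling required: 16.3 − (10.212) = 6.088 °C.

10.2 °C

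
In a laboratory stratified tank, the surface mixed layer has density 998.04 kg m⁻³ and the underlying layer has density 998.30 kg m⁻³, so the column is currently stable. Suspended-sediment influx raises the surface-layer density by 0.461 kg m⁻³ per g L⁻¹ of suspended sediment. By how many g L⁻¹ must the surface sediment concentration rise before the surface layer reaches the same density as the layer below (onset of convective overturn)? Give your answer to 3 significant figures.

Density deficit of the surface layer: 998.30 − 998.04 = 0.26 kg m⁻³.
Required change = 0.26 / 0.461 = 0.564 g L⁻¹.

0.564 g L⁻¹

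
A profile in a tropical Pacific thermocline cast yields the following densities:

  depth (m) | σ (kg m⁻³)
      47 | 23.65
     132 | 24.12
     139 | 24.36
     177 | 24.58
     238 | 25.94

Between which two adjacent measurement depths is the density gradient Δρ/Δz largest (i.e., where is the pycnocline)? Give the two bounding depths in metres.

132–139 m

Compute the density gradient over each adjacent pair:
  47–132 m: Δρ/Δz = 0.47/85 = 5.5 × 10⁻³ kg m⁻⁴
  132–139 m: Δρ/Δz = 0.24/7 = 0.034 kg m⁻⁴
  139–177 m: Δρ/Δz = 0.22/38 = 5.8 × 10⁻³ kg m⁻⁴
  177–238 m: Δρ/Δz = 1.36/61 = 0.022 kg m⁻⁴
The largest gradient is in the 132–139 m interval — the pycnocline.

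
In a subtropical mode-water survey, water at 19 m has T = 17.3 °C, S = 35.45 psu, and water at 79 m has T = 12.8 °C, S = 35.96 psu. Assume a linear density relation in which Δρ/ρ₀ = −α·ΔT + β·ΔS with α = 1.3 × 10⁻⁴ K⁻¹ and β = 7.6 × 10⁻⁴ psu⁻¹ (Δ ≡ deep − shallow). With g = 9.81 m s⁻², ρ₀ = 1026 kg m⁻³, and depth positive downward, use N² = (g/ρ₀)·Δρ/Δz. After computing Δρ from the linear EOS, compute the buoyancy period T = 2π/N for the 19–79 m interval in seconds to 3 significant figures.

498 s

ΔT = -4.5 K, ΔS = +0.51 psu (deep − shallow).
Δρ/ρ₀ = −αΔT + βΔS = 5.85 × 10⁻⁴ + 3.876 × 10⁻⁴ = 9.726 × 10⁻⁴, so Δρ ≈ 0.9979 kg m⁻³.
N² = (g/ρ₀)·Δρ/Δz = g·(Δρ/ρ₀)/Δz = 9.81 × 9.726 × 10⁻⁴ / 60 = 1.5902 × 10⁻⁴ s⁻².
N = √(1.5902 × 10⁻⁴) = 0.012610 rad s⁻¹ → T = 2π/N = 498.27 s ≈ 498 s.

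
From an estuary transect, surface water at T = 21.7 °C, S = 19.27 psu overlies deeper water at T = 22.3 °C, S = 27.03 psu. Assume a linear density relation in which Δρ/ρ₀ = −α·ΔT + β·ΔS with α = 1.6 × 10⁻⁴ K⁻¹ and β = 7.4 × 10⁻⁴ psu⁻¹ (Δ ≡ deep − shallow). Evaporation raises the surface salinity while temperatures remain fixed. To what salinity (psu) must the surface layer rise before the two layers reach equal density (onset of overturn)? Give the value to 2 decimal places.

Neutral buoyancy requires −α(T_deep − T_surf) + β(S_deep − S_surf′) = 0.
S_surf′ = S_deep − (α/β)·ΔT = 27.03 − (1.6 × 10⁻⁴/7.4 × 10⁻⁴)·(+0.6) = 26.9003 psu.
Increase required: 26.9003 − 19.27 = 7.6303 psu.

26.90 psu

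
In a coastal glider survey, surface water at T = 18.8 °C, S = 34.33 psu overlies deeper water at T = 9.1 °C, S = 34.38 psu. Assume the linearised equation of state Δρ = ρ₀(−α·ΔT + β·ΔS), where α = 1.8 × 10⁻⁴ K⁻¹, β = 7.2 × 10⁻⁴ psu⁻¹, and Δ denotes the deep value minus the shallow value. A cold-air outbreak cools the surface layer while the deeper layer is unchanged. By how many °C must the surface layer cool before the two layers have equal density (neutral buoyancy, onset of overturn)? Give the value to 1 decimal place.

9.9 °C

Neutral buoyancy requires Δρ = 0, i.e. −α(T_deep − T_surf′) + β(S_deep − S_surf) = 0.
T_surf′ = T_deep − (β/α)·ΔS = 9.1 − (7.2 × 10⁻⁴/1.8 × 10⁻⁴)·(+0.05) = 8.900 °C.
Cooling required: 18.8 − (8.900) = 9.900 °C.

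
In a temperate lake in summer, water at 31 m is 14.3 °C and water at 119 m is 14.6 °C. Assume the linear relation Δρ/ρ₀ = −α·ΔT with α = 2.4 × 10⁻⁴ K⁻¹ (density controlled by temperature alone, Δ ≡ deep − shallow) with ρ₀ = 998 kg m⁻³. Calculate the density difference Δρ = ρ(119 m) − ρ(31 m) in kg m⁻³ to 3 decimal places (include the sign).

-0.072 kg m⁻³

ΔT = +0.3 K, Δρ/ρ₀ = −αΔT = -7.20 × 10⁻⁵.
Δρ = 998 × (-7.20 × 10⁻⁵) = -0.072 kg m⁻³.
Negative Δρ: lighter below, statically unstable.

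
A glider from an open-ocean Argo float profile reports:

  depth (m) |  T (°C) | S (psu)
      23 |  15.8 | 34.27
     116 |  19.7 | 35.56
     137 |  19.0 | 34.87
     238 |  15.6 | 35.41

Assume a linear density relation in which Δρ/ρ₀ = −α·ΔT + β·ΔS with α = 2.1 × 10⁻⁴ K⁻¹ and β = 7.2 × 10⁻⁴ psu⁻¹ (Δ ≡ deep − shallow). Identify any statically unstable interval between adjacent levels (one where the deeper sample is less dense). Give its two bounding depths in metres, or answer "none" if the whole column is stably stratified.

116–137 m

Evaluate Δρ/ρ₀ = −αΔT + βΔS across each adjacent pair:
  23–116 m: −αΔT+βΔS = −(2.1 × 10⁻⁴)(+3.9)+(7.2 × 10⁻⁴)(+1.29) = 1.1 × 10⁻⁴ → stable
  116–137 m: −αΔT+βΔS = −(2.1 × 10⁻⁴)(-0.7)+(7.2 × 10⁻⁴)(-0.69) = -3.5 × 10⁻⁴ → UNSTABLE
  137–238 m: −αΔT+βΔS = −(2.1 × 10⁻⁴)(-3.4)+(7.2 × 10⁻⁴)(+0.54) = 1.1 × 10⁻³ → stable
The 116–137 m interval has Δρ < 0: lighter water underlies denser water.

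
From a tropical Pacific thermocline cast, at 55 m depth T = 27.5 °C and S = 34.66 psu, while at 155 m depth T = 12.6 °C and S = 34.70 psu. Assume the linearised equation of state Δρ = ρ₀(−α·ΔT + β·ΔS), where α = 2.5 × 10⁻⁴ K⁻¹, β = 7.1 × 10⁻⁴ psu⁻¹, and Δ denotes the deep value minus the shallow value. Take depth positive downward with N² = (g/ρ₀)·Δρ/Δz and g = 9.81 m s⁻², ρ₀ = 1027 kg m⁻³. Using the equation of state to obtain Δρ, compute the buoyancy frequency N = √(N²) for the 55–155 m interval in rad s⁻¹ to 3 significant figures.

ΔT = -14.9 K, ΔS = +0.04 psu (deep − shallow).
Δρ/ρ₀ = −αΔT + βΔS = 3.725 × 10⁻³ + 2.84 × 10⁻⁵ = 3.7534 × 10⁻³, so Δρ ≈ 3.855 kg m⁻³.
N² = (g/ρ₀)·Δρ/Δz = g·(Δρ/ρ₀)/Δz = 9.81 × 3.7534 × 10⁻³ / 100 = 3.6821 × 10⁻⁴ s⁻².
N = √(3.6821 × 10⁻⁴) = 0.019189 rad s⁻¹ ≈ 0.0192 rad s⁻¹.

0.0192 rad s⁻¹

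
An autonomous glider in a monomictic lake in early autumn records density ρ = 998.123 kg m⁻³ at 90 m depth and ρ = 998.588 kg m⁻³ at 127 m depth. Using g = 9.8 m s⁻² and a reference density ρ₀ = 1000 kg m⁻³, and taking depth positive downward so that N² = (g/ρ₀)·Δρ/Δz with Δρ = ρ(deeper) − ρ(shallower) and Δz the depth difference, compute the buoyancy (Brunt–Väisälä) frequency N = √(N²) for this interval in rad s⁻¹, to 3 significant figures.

0.0111 rad s⁻¹

Δρ = 998.588 − 998.123 = 0.465 kg m⁻³ over Δz = 127 − 90 = 37 m.
N² = (9.8/1000) × (0.465/37) = 1.2316 × 10⁻⁴ s⁻².
N = √(1.2316 × 10⁻⁴) = 0.011098 rad s⁻¹ ≈ 0.0111 rad s⁻¹.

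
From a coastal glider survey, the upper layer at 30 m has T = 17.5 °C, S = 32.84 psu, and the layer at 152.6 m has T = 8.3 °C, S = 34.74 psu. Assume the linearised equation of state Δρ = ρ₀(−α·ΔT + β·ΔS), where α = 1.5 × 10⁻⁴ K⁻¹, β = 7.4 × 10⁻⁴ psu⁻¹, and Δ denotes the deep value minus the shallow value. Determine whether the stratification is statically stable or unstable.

ΔT = 8.3 − 17.5 = -9.2 K and ΔS = 34.74 − 32.84 = +1.90 psu (deep − shallow).
−αΔT = 1.38 × 10⁻³; βΔS = 1.406 × 10⁻³; sum Δρ/ρ₀ = 2.786 × 10⁻³.
Δρ/ρ₀ > 0, so Δρ > 0: deeper water is denser → statically stable.

stable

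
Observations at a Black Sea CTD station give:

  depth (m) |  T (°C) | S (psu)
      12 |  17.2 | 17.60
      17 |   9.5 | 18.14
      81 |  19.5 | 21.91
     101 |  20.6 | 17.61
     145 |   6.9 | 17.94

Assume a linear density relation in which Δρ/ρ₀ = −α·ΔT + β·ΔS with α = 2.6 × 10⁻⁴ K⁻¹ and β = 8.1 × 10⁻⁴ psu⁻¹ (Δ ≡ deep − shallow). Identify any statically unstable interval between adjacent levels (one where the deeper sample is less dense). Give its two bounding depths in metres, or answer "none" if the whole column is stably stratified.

Evaluate Δρ/ρ₀ = −αΔT + βΔS across each adjacent pair:
  12–17 m: −αΔT+βΔS = −(2.6 × 10⁻⁴)(-7.7)+(8.1 × 10⁻⁴)(+0.54) = 2.4 × 10⁻³ → stable
  17–81 m: −αΔT+βΔS = −(2.6 × 10⁻⁴)(+10.0)+(8.1 × 10⁻⁴)(+3.77) = 4.5 × 10⁻⁴ → stable
  81–101 m: −αΔT+βΔS = −(2.6 × 10⁻⁴)(+1.1)+(8.1 × 10⁻⁴)(-4.30) = -3.8 × 10⁻³ → UNSTABLE
  101–145 m: −αΔT+βΔS = −(2.6 × 10⁻⁴)(-13.7)+(8.1 × 10⁻⁴)(+0.33) = 3.8 × 10⁻³ → stable
The 81–101 m interval has Δρ < 0: lighter water underlies denser water.

81–101 m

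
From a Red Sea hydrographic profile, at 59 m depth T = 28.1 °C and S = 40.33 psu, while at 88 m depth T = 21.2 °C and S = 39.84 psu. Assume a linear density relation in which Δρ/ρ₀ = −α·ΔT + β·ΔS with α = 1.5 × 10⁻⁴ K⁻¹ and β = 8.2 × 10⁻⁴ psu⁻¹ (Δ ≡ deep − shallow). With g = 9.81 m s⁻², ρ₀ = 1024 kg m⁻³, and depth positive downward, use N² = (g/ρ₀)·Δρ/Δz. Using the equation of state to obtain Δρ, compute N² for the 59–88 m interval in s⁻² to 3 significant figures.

2.14 × 10⁻⁴ s⁻²

ΔT = -6.9 K, ΔS = -0.49 psu (deep − shallow).
Δρ/ρ₀ = −αΔT + βΔS = 1.035 × 10⁻³ − 4.018 × 10⁻⁴ = 6.332 × 10⁻⁴, so Δρ ≈ 0.6484 kg m⁻³.
N² = (g/ρ₀)·Δρ/Δz = g·(Δρ/ρ₀)/Δz = 9.81 × 6.332 × 10⁻⁴ / 29 = 2.1420 × 10⁻⁴ s⁻² ≈ 2.14 × 10⁻⁴ s⁻².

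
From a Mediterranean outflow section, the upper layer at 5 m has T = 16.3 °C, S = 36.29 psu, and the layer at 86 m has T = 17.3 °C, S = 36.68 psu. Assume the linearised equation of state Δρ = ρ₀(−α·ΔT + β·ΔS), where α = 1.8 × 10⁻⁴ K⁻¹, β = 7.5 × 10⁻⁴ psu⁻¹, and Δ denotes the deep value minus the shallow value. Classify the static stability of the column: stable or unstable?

stable

ΔT = 17.3 − 16.3 = +1.0 K and ΔS = 36.68 − 36.29 = +0.39 psu (deep − shallow).
−αΔT = -1.80 × 10⁻⁴; βΔS = 2.925 × 10⁻⁴; sum Δρ/ρ₀ = 1.125 × 10⁻⁴.
Δρ/ρ₀ > 0, so Δρ > 0: deeper water is denser → statically stable.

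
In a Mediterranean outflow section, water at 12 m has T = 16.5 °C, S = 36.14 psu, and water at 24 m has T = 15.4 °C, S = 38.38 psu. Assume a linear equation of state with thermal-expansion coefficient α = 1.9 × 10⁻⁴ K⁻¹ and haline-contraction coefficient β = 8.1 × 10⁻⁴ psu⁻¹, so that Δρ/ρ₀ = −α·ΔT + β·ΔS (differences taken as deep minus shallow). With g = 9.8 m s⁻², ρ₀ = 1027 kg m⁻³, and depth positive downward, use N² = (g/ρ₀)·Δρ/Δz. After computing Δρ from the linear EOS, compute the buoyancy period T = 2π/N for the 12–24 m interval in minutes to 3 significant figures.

2.58 min

ΔT = -1.1 K, ΔS = +2.24 psu (deep − shallow).
Δρ/ρ₀ = −αΔT + βΔS = 2.09 × 10⁻⁴ + 1.8144 × 10⁻³ = 2.0234 × 10⁻³, so Δρ ≈ 2.078 kg m⁻³.
N² = (g/ρ₀)·Δρ/Δz = g·(Δρ/ρ₀)/Δz = 9.8 × 2.0234 × 10⁻³ / 12 = 1.6524 × 10⁻³ s⁻².
N = √(1.6524 × 10⁻³) = 0.040650 rad s⁻¹ → T = 2π/N = 154.57 s = 2.5762 min ≈ 2.58 min.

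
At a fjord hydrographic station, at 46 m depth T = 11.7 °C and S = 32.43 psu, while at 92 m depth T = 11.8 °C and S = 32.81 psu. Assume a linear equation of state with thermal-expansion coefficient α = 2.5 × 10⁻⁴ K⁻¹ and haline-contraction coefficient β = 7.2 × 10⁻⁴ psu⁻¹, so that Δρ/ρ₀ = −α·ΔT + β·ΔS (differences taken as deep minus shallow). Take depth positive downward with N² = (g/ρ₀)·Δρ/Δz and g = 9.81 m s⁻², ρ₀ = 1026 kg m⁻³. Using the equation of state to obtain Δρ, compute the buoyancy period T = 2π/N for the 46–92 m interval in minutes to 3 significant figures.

14.4 min

ΔT = +0.1 K, ΔS = +0.38 psu (deep − shallow).
Δρ/ρ₀ = −αΔT + βΔS = -2.50 × 10⁻⁵ + 2.736 × 10⁻⁴ = 2.486 × 10⁻⁴, so Δρ ≈ 0.2551 kg m⁻³.
N² = (g/ρ₀)·Δρ/Δz = g·(Δρ/ρ₀)/Δz = 9.81 × 2.486 × 10⁻⁴ / 46 = 5.3017 × 10⁻⁵ s⁻².
N = √(5.3017 × 10⁻⁵) = 7.2813 × 10⁻³ rad s⁻¹ → T = 2π/N = 862.92 s = 14.382 min ≈ 14.4 min.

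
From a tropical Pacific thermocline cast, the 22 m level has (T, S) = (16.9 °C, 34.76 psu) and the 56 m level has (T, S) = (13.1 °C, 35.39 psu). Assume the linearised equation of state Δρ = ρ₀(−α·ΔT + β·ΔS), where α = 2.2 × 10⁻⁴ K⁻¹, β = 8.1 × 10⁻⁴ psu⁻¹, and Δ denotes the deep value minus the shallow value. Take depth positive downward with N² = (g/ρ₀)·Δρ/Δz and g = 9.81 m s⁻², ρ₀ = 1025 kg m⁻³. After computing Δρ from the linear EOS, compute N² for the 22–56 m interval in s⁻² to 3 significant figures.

3.88 × 10⁻⁴ s⁻²

ΔT = -3.8 K, ΔS = +0.63 psu (deep − shallow).
Δρ/ρ₀ = −αΔT + βΔS = 8.36 × 10⁻⁴ + 5.103 × 10⁻⁴ = 1.3463 × 10⁻³, so Δρ ≈ 1.380 kg m⁻³.
N² = (g/ρ₀)·Δρ/Δz = g·(Δρ/ρ₀)/Δz = 9.81 × 1.3463 × 10⁻³ / 34 = 3.8845 × 10⁻⁴ s⁻² ≈ 3.88 × 10⁻⁴ s⁻².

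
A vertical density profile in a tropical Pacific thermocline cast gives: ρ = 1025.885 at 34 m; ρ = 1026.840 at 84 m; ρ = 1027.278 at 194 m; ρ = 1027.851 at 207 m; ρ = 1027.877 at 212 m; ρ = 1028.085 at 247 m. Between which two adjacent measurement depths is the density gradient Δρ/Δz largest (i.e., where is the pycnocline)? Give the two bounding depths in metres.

Compute the density gradient over each adjacent pair:
  34–84 m: Δρ/Δz = 0.955/50 = 0.019 kg m⁻⁴
  84–194 m: Δρ/Δz = 0.438/110 = 4.0 × 10⁻³ kg m⁻⁴
  194–207 m: Δρ/Δz = 0.573/13 = 0.044 kg m⁻⁴
  207–212 m: Δρ/Δz = 0.026/5 = 5.2 × 10⁻³ kg m⁻⁴
  212–247 m: Δρ/Δz = 0.208/35 = 5.9 × 10⁻³ kg m⁻⁴
The largest gradient is in the 194–207 m interval — the pycnocline.

194–207 m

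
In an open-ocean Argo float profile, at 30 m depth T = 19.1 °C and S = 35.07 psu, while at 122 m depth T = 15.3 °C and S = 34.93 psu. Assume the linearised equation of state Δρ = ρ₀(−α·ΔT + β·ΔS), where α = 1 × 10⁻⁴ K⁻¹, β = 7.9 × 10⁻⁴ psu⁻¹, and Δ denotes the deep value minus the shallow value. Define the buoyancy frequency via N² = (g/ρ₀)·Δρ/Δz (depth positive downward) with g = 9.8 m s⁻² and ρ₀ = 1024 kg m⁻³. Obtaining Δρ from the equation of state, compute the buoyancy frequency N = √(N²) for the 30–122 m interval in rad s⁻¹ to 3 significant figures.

ΔT = -3.8 K, ΔS = -0.14 psu (deep − shallow).
Δρ/ρ₀ = −αΔT + βΔS = 3.80 × 10⁻⁴ − 1.106 × 10⁻⁴ = 2.694 × 10⁻⁴, so Δρ ≈ 0.2759 kg m⁻³.
N² = (g/ρ₀)·Δρ/Δz = g·(Δρ/ρ₀)/Δz = 9.8 × 2.694 × 10⁻⁴ / 92 = 2.8697 × 10⁻⁵ s⁻².
N = √(2.8697 × 10⁻⁵) = 5.3570 × 10⁻³ rad s⁻¹ ≈ 5.36 × 10⁻³ rad s⁻¹.

5.36 × 10⁻³ rad s⁻¹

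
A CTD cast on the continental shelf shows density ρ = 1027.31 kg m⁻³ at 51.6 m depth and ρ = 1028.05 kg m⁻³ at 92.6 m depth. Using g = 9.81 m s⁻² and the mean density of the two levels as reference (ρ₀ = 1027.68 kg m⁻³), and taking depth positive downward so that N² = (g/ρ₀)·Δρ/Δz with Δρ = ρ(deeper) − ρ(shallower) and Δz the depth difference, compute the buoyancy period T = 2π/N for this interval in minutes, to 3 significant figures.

7.98 min

Δρ = 1028.05 − 1027.31 = 0.74 kg m⁻³ over Δz = 92.6 − 51.6 = 41 m.
N² = (9.81/1027.68) × (0.74/41) = 1.7229 × 10⁻⁴ s⁻².
N = √(1.7229 × 10⁻⁴) = 0.013126 rad s⁻¹, so T = 2π/N = 478.68 s = 7.9780 min ≈ 7.98 min.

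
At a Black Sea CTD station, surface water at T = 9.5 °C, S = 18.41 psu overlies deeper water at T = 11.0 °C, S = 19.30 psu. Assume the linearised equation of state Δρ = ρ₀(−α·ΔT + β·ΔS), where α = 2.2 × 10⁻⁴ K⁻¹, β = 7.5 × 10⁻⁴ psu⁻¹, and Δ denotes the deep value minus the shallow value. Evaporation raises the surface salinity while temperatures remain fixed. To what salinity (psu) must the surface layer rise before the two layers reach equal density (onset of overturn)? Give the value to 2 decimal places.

18.86 psu

Neutral buoyancy requires −α(T_deep − T_surf) + β(S_deep − S_surf′) = 0.
S_surf′ = S_deep − (α/β)·ΔT = 19.30 − (2.2 × 10⁻⁴/7.5 × 10⁻⁴)·(+1.5) = 18.8600 psu.
Increase required: 18.8600 − 18.41 = 0.4500 psu.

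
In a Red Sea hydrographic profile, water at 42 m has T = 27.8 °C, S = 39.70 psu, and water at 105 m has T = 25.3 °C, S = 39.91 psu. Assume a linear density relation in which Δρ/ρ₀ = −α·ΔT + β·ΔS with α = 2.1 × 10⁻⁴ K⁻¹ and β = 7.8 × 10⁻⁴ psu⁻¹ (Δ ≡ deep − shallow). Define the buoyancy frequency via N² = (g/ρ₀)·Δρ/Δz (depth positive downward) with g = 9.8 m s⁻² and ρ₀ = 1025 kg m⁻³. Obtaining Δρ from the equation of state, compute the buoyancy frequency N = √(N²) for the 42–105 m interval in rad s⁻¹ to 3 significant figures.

0.0104 rad s⁻¹

ΔT = -2.5 K, ΔS = +0.21 psu (deep − shallow).
Δρ/ρ₀ = −αΔT + βΔS = 5.25 × 10⁻⁴ + 1.638 × 10⁻⁴ = 6.888 × 10⁻⁴, so Δρ ≈ 0.7060 kg m⁻³.
N² = (g/ρ₀)·Δρ/Δz = g·(Δρ/ρ₀)/Δz = 9.8 × 6.888 × 10⁻⁴ / 63 = 1.0715 × 10⁻⁴ s⁻².
N = √(1.0715 × 10⁻⁴) = 0.010351 rad s⁻¹ ≈ 0.0104 rad s⁻¹.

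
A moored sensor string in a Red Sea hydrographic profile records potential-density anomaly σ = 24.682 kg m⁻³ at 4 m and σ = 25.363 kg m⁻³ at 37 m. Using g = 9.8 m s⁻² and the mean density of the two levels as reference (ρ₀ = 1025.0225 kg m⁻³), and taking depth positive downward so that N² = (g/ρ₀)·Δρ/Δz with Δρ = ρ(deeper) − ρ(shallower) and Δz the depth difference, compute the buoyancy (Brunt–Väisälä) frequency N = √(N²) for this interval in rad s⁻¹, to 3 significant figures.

0.0140 rad s⁻¹

Δρ = 1025.363 − 1024.682 = 0.681 kg m⁻³ over Δz = 37 − 4 = 33 m.
N² = (9.8/1025.0225) × (0.681/33) = 1.9730 × 10⁻⁴ s⁻².
N = √(1.9730 × 10⁻⁴) = 0.014046 rad s⁻¹ ≈ 0.0140 rad s⁻¹.
N² > 0, so the interval is statically stable.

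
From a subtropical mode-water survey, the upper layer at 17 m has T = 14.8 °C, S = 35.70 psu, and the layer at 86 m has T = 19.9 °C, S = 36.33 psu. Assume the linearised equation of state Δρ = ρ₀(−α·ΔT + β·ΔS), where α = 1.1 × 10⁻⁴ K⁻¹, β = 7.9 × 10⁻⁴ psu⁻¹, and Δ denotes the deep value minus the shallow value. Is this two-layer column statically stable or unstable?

ΔT = 19.9 − 14.8 = +5.1 K and ΔS = 36.33 − 35.70 = +0.63 psu (deep − shallow).
−αΔT = -5.61 × 10⁻⁴; βΔS = 4.977 × 10⁻⁴; sum Δρ/ρ₀ = -6.33 × 10⁻⁵.
Δρ/ρ₀ < 0, so Δρ < 0: deeper water is lighter → statically unstable; the column would overturn.

unstable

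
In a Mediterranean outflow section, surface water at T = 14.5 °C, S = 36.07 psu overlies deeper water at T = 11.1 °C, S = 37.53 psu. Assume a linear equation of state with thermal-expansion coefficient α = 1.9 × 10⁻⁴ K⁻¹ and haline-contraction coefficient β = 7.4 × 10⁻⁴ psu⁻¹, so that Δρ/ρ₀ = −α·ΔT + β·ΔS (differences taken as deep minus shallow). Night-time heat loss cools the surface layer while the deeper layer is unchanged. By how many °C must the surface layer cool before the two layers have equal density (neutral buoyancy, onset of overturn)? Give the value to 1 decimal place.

Neutral buoyancy requires Δρ = 0, i.e. −α(T_deep − T_surf′) + β(S_deep − S_surf) = 0.
T_surf′ = T_deep − (β/α)·ΔS = 11.1 − (7.4 × 10⁻⁴/1.9 × 10⁻⁴)·(+1.46) = 5.414 °C.
Cooling required: 14.5 − (5.414) = 9.086 °C.

9.1 °C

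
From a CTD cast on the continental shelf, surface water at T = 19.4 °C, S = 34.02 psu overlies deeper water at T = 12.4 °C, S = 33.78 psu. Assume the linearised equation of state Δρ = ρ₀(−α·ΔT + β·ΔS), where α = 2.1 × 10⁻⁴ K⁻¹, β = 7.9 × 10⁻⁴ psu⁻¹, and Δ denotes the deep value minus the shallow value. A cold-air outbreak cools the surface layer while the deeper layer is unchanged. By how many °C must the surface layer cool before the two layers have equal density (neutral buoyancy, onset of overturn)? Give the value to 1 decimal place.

Neutral buoyancy requires Δρ = 0, i.e. −α(T_deep − T_surf′) + β(S_deep − S_surf) = 0.
T_surf′ = T_deep − (β/α)·ΔS = 12.4 − (7.9 × 10⁻⁴/2.1 × 10⁻⁴)·(-0.24) = 13.303 °C.
Cooling required: 19.4 − (13.303) = 6.097 °C.

6.1 °C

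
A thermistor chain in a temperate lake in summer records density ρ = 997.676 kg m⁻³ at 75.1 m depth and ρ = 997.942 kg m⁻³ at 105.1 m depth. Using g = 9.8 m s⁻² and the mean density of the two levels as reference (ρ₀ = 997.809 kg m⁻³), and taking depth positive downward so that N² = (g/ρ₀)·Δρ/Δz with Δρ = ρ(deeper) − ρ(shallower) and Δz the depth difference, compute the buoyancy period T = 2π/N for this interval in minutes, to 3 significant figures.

11.2 min

Δρ = 997.942 − 997.676 = 0.266 kg m⁻³ over Δz = 105.1 − 75.1 = 30 m.
N² = (9.8/997.809) × (0.266/30) = 8.7084 × 10⁻⁵ s⁻².
N = √(8.7084 × 10⁻⁵) = 9.3319 × 10⁻³ rad s⁻¹, so T = 2π/N = 673.30 s = 11.222 min ≈ 11.2 min.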